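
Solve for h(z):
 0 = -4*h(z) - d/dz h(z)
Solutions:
 h(z) = C1*exp(-4*z)


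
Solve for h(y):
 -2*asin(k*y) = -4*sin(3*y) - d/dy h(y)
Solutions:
 h(y) = C1 + 2*Piecewise((y*asin(k*y) + sqrt(-k^2*y^2 + 1)/k, Ne(k, 0)), (0, True)) + 4*cos(3*y)/3


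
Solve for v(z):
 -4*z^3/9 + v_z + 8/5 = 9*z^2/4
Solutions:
 v(z) = C1 + z^4/9 + 3*z^3/4 - 8*z/5


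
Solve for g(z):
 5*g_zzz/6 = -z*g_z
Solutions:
 g(z) = C1 + Integral(C2*airyai(-5^(2/3)*6^(1/3)*z/5) + C3*airybi(-5^(2/3)*6^(1/3)*z/5), z)


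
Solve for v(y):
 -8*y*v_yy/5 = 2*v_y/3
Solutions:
 v(y) = C1 + C2*y^(7/12)


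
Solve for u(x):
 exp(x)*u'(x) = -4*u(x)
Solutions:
 u(x) = C1*exp(4*exp(-x))


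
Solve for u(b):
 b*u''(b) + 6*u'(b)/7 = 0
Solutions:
 u(b) = C1 + C2*b^(1/7)


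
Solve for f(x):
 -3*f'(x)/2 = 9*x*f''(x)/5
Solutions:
 f(x) = C1 + C2*x^(1/6)


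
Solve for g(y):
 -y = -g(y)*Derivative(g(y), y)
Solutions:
 g(y) = -sqrt(C1 + y^2)
 g(y) = sqrt(C1 + y^2)


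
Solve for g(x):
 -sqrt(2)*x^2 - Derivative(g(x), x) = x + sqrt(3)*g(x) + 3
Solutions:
 g(x) = C1*exp(-sqrt(3)*x) - sqrt(6)*x^2/3 - sqrt(3)*x/3 + 2*sqrt(2)*x/3 - sqrt(3) - 2*sqrt(6)/9 + 1/3


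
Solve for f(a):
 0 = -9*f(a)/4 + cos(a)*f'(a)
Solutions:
 f(a) = C1*(sin(a) + 1)^(9/8)/(sin(a) - 1)^(9/8)


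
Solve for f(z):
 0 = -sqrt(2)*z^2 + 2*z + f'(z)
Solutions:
 f(z) = C1 + sqrt(2)*z^3/3 - z^2


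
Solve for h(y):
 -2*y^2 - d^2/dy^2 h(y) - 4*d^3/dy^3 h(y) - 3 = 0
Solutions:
 h(y) = C1 + C2*y + C3*exp(-y/4) - y^4/6 + 8*y^3/3 - 67*y^2/2


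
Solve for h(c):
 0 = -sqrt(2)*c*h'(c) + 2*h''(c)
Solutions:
 h(c) = C1 + C2*erfi(2^(1/4)*c/2)


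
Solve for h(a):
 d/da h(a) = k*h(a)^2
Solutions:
 h(a) = -1/(C1 + a*k)


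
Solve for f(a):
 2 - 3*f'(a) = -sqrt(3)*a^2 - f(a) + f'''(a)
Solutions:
 f(a) = C1*exp(2^(1/3)*a*(-2^(1/3)*(1 + sqrt(5))^(1/3) + 2/(1 + sqrt(5))^(1/3))/4)*sin(2^(1/3)*sqrt(3)*a*(2/(1 + sqrt(5))^(1/3) + 2^(1/3)*(1 + sqrt(5))^(1/3))/4) + C2*exp(2^(1/3)*a*(-2^(1/3)*(1 + sqrt(5))^(1/3) + 2/(1 + sqrt(5))^(1/3))/4)*cos(2^(1/3)*sqrt(3)*a*(2/(1 + sqrt(5))^(1/3) + 2^(1/3)*(1 + sqrt(5))^(1/3))/4) + C3*exp(2^(1/3)*a*(-1/(1 + sqrt(5))^(1/3) + 2^(1/3)*(1 + sqrt(5))^(1/3)/2)) - sqrt(3)*a^2 - 6*sqrt(3)*a - 18*sqrt(3) - 2


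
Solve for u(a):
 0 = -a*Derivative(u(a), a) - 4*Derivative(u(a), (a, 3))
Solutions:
 u(a) = C1 + Integral(C2*airyai(-2^(1/3)*a/2) + C3*airybi(-2^(1/3)*a/2), a)


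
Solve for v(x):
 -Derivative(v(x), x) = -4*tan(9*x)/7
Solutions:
 v(x) = C1 - 4*log(cos(9*x))/63


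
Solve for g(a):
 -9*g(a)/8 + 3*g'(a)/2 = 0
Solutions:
 g(a) = C1*exp(3*a/4)


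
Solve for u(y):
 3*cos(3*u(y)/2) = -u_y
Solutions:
 u(y) = -2*asin((C1 + exp(9*y))/(C1 - exp(9*y)))/3 + 2*pi/3
 u(y) = 2*asin((C1 + exp(9*y))/(C1 - exp(9*y)))/3


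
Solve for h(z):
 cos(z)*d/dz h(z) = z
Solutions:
 h(z) = C1 + Integral(z/cos(z), z)


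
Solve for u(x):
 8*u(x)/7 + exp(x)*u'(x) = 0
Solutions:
 u(x) = C1*exp(8*exp(-x)/7)


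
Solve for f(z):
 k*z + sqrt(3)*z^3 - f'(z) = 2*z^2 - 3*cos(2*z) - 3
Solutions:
 f(z) = C1 + k*z^2/2 + sqrt(3)*z^4/4 - 2*z^3/3 + 3*z + 3*sin(z)*cos(z)


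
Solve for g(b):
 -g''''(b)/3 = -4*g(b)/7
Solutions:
 g(b) = C1*exp(-sqrt(2)*3^(1/4)*7^(3/4)*b/7) + C2*exp(sqrt(2)*3^(1/4)*7^(3/4)*b/7) + C3*sin(sqrt(2)*3^(1/4)*7^(3/4)*b/7) + C4*cos(sqrt(2)*3^(1/4)*7^(3/4)*b/7)


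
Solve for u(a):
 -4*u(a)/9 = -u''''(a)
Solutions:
 u(a) = C1*exp(-sqrt(6)*a/3) + C2*exp(sqrt(6)*a/3) + C3*sin(sqrt(6)*a/3) + C4*cos(sqrt(6)*a/3)


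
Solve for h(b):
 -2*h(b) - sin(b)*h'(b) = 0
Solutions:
 h(b) = C1*(cos(b) + 1)/(cos(b) - 1)


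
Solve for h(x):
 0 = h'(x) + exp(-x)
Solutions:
 h(x) = C1 + exp(-x)


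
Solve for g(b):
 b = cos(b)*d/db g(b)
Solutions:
 g(b) = C1 + Integral(b/cos(b), b)


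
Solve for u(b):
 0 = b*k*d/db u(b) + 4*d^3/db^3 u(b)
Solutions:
 u(b) = C1 + Integral(C2*airyai(2^(1/3)*b*(-k)^(1/3)/2) + C3*airybi(2^(1/3)*b*(-k)^(1/3)/2), b)


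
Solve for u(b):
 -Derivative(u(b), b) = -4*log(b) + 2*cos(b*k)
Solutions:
 u(b) = C1 + 4*b*log(b) - 4*b - 2*Piecewise((sin(b*k)/k, Ne(k, 0)), (b, True))


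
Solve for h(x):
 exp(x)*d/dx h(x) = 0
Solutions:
 h(x) = C1


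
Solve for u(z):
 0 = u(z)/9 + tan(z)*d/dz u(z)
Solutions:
 u(z) = C1/sin(z)^(1/9)


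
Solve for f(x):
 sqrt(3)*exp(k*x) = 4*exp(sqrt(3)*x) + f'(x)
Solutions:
 f(x) = C1 - 4*sqrt(3)*exp(sqrt(3)*x)/3 + sqrt(3)*exp(k*x)/k


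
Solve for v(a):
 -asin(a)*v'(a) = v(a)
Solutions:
 v(a) = C1*exp(-Integral(1/asin(a), a))


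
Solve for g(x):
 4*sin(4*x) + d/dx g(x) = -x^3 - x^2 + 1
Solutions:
 g(x) = C1 - x^4/4 - x^3/3 + x + cos(4*x)


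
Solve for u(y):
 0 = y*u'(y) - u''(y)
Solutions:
 u(y) = C1 + C2*erfi(sqrt(2)*y/2)


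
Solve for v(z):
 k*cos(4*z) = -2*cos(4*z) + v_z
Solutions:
 v(z) = C1 + k*sin(4*z)/4 + sin(4*z)/2


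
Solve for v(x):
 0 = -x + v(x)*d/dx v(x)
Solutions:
 v(x) = -sqrt(C1 + x^2)
 v(x) = sqrt(C1 + x^2)


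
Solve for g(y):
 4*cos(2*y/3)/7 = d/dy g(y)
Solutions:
 g(y) = C1 + 6*sin(2*y/3)/7


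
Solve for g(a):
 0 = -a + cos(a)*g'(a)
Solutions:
 g(a) = C1 + Integral(a/cos(a), a)


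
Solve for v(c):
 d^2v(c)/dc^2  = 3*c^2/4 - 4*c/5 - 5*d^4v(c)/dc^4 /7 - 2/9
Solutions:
 v(c) = C1 + C2*c + C3*sin(sqrt(35)*c/5) + C4*cos(sqrt(35)*c/5) + c^4/16 - 2*c^3/15 - 163*c^2/252


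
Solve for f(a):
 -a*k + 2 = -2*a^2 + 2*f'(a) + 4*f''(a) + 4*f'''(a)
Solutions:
 f(a) = C1 + a^3/3 - a^2*k/4 - 2*a^2 + a*k + 5*a + (C2*sin(a/2) + C3*cos(a/2))*exp(-a/2)


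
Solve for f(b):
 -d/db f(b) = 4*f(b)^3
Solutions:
 f(b) = -sqrt(2)*sqrt(-1/(C1 - 4*b))/2
 f(b) = sqrt(2)*sqrt(-1/(C1 - 4*b))/2


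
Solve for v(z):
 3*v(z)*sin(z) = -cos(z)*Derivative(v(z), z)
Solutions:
 v(z) = C1*cos(z)^3


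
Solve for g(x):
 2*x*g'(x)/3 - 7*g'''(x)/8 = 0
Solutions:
 g(x) = C1 + Integral(C2*airyai(2*2^(1/3)*21^(2/3)*x/21) + C3*airybi(2*2^(1/3)*21^(2/3)*x/21), x)


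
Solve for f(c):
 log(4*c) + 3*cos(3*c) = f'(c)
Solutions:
 f(c) = C1 + c*log(c) - c + 2*c*log(2) + sin(3*c)


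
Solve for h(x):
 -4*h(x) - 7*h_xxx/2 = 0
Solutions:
 h(x) = C3*exp(-2*7^(2/3)*x/7) + (C1*sin(sqrt(3)*7^(2/3)*x/7) + C2*cos(sqrt(3)*7^(2/3)*x/7))*exp(7^(2/3)*x/7)


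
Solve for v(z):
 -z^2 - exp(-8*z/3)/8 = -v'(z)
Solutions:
 v(z) = C1 + z^3/3 - 3*exp(-8*z/3)/64


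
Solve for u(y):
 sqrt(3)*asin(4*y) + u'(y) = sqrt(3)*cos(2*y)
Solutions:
 u(y) = C1 - sqrt(3)*(y*asin(4*y) + sqrt(1 - 16*y^2)/4) + sqrt(3)*sin(2*y)/2


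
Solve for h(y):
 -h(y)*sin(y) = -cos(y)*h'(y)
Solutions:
 h(y) = C1/cos(y)


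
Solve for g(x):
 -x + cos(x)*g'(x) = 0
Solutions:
 g(x) = C1 + Integral(x/cos(x), x)


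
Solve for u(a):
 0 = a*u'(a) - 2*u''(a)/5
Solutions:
 u(a) = C1 + C2*erfi(sqrt(5)*a/2)


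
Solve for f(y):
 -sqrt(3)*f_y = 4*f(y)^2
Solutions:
 f(y) = 3/(C1 + 4*sqrt(3)*y)


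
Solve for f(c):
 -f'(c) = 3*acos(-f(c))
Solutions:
 Integral(1/acos(-_y), (_y, f(c))) = C1 - 3*c


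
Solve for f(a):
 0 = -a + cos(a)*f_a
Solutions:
 f(a) = C1 + Integral(a/cos(a), a)


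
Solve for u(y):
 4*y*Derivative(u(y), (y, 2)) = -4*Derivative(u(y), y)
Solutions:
 u(y) = C1 + C2*log(y)


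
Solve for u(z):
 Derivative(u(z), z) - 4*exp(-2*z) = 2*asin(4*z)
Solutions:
 u(z) = C1 + 2*z*asin(4*z) + sqrt(1 - 16*z^2)/2 - 2*exp(-2*z)


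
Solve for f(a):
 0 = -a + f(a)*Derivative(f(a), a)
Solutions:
 f(a) = -sqrt(C1 + a^2)
 f(a) = sqrt(C1 + a^2)


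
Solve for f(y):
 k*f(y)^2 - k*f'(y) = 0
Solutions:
 f(y) = -1/(C1 + y)


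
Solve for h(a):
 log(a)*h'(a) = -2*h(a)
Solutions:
 h(a) = C1*exp(-2*li(a))


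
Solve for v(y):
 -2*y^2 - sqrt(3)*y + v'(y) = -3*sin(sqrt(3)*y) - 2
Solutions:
 v(y) = C1 + 2*y^3/3 + sqrt(3)*y^2/2 - 2*y + sqrt(3)*cos(sqrt(3)*y)


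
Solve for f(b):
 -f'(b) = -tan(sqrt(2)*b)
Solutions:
 f(b) = C1 - sqrt(2)*log(cos(sqrt(2)*b))/2


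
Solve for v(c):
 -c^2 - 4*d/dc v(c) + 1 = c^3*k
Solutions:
 v(c) = C1 - c^4*k/16 - c^3/12 + c/4


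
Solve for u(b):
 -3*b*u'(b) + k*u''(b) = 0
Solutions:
 u(b) = C1 + C2*erf(sqrt(6)*b*sqrt(-1/k)/2)/sqrt(-1/k)


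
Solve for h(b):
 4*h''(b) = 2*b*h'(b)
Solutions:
 h(b) = C1 + C2*erfi(b/2)


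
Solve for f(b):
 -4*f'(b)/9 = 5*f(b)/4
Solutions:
 f(b) = C1*exp(-45*b/16)


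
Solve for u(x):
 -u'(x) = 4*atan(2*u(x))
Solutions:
 Integral(1/atan(2*_y), (_y, u(x))) = C1 - 4*x


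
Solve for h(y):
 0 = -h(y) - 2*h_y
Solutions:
 h(y) = C1*exp(-y/2)


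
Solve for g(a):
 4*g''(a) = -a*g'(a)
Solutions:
 g(a) = C1 + C2*erf(sqrt(2)*a/4)


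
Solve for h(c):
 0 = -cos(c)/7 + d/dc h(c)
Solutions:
 h(c) = C1 + sin(c)/7


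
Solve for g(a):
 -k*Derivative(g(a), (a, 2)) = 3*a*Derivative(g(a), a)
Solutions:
 g(a) = C1 + C2*sqrt(k)*erf(sqrt(6)*a*sqrt(1/k)/2)


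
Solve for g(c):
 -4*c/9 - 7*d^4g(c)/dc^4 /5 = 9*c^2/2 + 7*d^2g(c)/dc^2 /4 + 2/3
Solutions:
 g(c) = C1 + C2*c + C3*sin(sqrt(5)*c/2) + C4*cos(sqrt(5)*c/2) - 3*c^4/14 - 8*c^3/189 + 28*c^2/15


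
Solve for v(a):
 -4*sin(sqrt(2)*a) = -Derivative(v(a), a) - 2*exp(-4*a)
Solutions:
 v(a) = C1 - 2*sqrt(2)*cos(sqrt(2)*a) + exp(-4*a)/2


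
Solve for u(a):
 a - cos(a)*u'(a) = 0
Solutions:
 u(a) = C1 + Integral(a/cos(a), a)


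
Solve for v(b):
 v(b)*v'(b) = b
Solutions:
 v(b) = -sqrt(C1 + b^2)
 v(b) = sqrt(C1 + b^2)


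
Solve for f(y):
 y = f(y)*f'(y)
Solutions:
 f(y) = -sqrt(C1 + y^2)
 f(y) = sqrt(C1 + y^2)


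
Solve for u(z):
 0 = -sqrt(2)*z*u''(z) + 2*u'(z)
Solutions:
 u(z) = C1 + C2*z^(1 + sqrt(2))


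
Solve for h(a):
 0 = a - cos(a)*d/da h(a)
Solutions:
 h(a) = C1 + Integral(a/cos(a), a)


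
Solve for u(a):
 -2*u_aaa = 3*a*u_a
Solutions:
 u(a) = C1 + Integral(C2*airyai(-2^(2/3)*3^(1/3)*a/2) + C3*airybi(-2^(2/3)*3^(1/3)*a/2), a)


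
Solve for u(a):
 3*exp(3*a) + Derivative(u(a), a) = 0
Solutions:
 u(a) = C1 - exp(3*a)


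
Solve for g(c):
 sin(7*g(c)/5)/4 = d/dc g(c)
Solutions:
 -c/4 + 5*log(cos(7*g(c)/5) - 1)/14 - 5*log(cos(7*g(c)/5) + 1)/14 = C1


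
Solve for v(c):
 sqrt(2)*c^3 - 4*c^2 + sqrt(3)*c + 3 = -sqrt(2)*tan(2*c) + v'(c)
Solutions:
 v(c) = C1 + sqrt(2)*c^4/4 - 4*c^3/3 + sqrt(3)*c^2/2 + 3*c - sqrt(2)*log(cos(2*c))/2


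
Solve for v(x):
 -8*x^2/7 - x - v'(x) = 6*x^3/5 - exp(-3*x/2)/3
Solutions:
 v(x) = C1 - 3*x^4/10 - 8*x^3/21 - x^2/2 - 2*exp(-3*x/2)/9


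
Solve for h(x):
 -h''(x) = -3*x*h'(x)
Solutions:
 h(x) = C1 + C2*erfi(sqrt(6)*x/2)


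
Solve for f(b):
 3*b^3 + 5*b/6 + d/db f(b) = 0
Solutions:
 f(b) = C1 - 3*b^4/4 - 5*b^2/12


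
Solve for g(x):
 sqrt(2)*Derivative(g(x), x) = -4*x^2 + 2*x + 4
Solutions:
 g(x) = C1 - 2*sqrt(2)*x^3/3 + sqrt(2)*x^2/2 + 2*sqrt(2)*x


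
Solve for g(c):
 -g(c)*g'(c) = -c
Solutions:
 g(c) = -sqrt(C1 + c^2)
 g(c) = sqrt(C1 + c^2)


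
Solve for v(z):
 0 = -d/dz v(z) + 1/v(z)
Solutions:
 v(z) = -sqrt(C1 + 2*z)
 v(z) = sqrt(C1 + 2*z)


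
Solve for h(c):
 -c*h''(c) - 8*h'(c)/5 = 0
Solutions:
 h(c) = C1 + C2/c^(3/5)


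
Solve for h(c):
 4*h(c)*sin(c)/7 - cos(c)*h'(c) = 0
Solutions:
 h(c) = C1/cos(c)^(4/7)


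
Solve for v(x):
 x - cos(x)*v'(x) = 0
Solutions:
 v(x) = C1 + Integral(x/cos(x), x)


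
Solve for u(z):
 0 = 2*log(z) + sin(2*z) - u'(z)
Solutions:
 u(z) = C1 + 2*z*log(z) - 2*z - cos(2*z)/2


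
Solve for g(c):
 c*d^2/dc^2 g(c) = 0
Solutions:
 g(c) = C1 + C2*c


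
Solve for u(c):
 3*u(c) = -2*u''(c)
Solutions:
 u(c) = C1*sin(sqrt(6)*c/2) + C2*cos(sqrt(6)*c/2)


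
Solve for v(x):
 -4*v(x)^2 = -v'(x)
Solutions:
 v(x) = -1/(C1 + 4*x)


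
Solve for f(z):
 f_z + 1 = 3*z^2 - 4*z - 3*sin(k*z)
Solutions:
 f(z) = C1 + z^3 - 2*z^2 - z + 3*cos(k*z)/k


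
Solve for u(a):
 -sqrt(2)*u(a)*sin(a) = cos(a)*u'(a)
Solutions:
 u(a) = C1*cos(a)^(sqrt(2))


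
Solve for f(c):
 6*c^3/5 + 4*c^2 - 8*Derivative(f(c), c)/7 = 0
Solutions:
 f(c) = C1 + 21*c^4/80 + 7*c^3/6


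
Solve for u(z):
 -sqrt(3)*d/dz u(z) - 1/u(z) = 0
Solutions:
 u(z) = -sqrt(C1 - 6*sqrt(3)*z)/3
 u(z) = sqrt(C1 - 6*sqrt(3)*z)/3


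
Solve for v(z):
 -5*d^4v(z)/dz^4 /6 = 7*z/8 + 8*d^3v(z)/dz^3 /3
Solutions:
 v(z) = C1 + C2*z + C3*z^2 + C4*exp(-16*z/5) - 7*z^4/512 + 35*z^3/2048


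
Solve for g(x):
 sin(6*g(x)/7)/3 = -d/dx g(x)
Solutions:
 x/3 + 7*log(cos(6*g(x)/7) - 1)/12 - 7*log(cos(6*g(x)/7) + 1)/12 = C1


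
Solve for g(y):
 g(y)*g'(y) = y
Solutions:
 g(y) = -sqrt(C1 + y^2)
 g(y) = sqrt(C1 + y^2)


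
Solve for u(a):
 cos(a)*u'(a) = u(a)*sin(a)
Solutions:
 u(a) = C1/cos(a)


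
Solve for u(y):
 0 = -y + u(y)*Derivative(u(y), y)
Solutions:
 u(y) = -sqrt(C1 + y^2)
 u(y) = sqrt(C1 + y^2)


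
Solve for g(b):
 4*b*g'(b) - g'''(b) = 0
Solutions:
 g(b) = C1 + Integral(C2*airyai(2^(2/3)*b) + C3*airybi(2^(2/3)*b), b)


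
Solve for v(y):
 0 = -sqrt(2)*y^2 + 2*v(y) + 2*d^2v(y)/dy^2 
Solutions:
 v(y) = C1*sin(y) + C2*cos(y) + sqrt(2)*y^2/2 - sqrt(2)


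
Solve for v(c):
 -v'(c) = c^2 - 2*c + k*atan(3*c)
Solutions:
 v(c) = C1 - c^3/3 + c^2 - k*(c*atan(3*c) - log(9*c^2 + 1)/6)


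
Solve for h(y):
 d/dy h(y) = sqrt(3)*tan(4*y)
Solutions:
 h(y) = C1 - sqrt(3)*log(cos(4*y))/4


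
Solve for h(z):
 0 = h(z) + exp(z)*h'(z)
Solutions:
 h(z) = C1*exp(exp(-z))


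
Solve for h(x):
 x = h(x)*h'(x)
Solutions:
 h(x) = -sqrt(C1 + x^2)
 h(x) = sqrt(C1 + x^2)


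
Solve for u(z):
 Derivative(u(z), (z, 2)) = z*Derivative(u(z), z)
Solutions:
 u(z) = C1 + C2*erfi(sqrt(2)*z/2)


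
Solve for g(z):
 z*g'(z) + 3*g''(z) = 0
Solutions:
 g(z) = C1 + C2*erf(sqrt(6)*z/6)


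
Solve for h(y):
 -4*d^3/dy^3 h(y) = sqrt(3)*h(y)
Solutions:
 h(y) = C3*exp(-2^(1/3)*3^(1/6)*y/2) + (C1*sin(2^(1/3)*3^(2/3)*y/4) + C2*cos(2^(1/3)*3^(2/3)*y/4))*exp(2^(1/3)*3^(1/6)*y/4)


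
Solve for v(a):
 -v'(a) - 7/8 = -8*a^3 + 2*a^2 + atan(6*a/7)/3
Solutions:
 v(a) = C1 + 2*a^4 - 2*a^3/3 - a*atan(6*a/7)/3 - 7*a/8 + 7*log(36*a^2 + 49)/36


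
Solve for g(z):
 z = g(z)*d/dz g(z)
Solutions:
 g(z) = -sqrt(C1 + z^2)
 g(z) = sqrt(C1 + z^2)


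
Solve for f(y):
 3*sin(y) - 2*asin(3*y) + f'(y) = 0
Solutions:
 f(y) = C1 + 2*y*asin(3*y) + 2*sqrt(1 - 9*y^2)/3 + 3*cos(y)


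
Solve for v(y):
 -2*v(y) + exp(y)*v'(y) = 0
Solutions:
 v(y) = C1*exp(-2*exp(-y))


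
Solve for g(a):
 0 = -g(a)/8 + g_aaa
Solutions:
 g(a) = C3*exp(a/2) + (C1*sin(sqrt(3)*a/4) + C2*cos(sqrt(3)*a/4))*exp(-a/4)


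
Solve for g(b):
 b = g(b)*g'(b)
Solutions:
 g(b) = -sqrt(C1 + b^2)
 g(b) = sqrt(C1 + b^2)


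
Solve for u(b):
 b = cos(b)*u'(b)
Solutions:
 u(b) = C1 + Integral(b/cos(b), b)


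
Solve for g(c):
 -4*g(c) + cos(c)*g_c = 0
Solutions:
 g(c) = C1*(sin(c)^2 + 2*sin(c) + 1)/(sin(c)^2 - 2*sin(c) + 1)


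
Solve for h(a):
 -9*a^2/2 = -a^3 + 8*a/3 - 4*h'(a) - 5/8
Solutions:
 h(a) = C1 - a^4/16 + 3*a^3/8 + a^2/3 - 5*a/32


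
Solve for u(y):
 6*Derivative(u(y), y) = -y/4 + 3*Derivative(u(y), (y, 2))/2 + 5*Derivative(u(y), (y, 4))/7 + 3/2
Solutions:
 u(y) = C1 + C2*exp(70^(1/3)*y*(-(60 + sqrt(3670))^(1/3) + 70^(1/3)/(60 + sqrt(3670))^(1/3))/20)*sin(sqrt(3)*70^(1/3)*y*(70^(1/3)/(60 + sqrt(3670))^(1/3) + (60 + sqrt(3670))^(1/3))/20) + C3*exp(70^(1/3)*y*(-(60 + sqrt(3670))^(1/3) + 70^(1/3)/(60 + sqrt(3670))^(1/3))/20)*cos(sqrt(3)*70^(1/3)*y*(70^(1/3)/(60 + sqrt(3670))^(1/3) + (60 + sqrt(3670))^(1/3))/20) + C4*exp(-70^(1/3)*y*(-(60 + sqrt(3670))^(1/3) + 70^(1/3)/(60 + sqrt(3670))^(1/3))/10) - y^2/48 + 23*y/96


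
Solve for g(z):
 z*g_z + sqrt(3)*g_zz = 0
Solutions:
 g(z) = C1 + C2*erf(sqrt(2)*3^(3/4)*z/6)


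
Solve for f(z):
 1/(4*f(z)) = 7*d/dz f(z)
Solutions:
 f(z) = -sqrt(C1 + 14*z)/14
 f(z) = sqrt(C1 + 14*z)/14


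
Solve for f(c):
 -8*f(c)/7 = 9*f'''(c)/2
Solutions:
 f(c) = C3*exp(-2*294^(1/3)*c/21) + (C1*sin(3^(5/6)*98^(1/3)*c/21) + C2*cos(3^(5/6)*98^(1/3)*c/21))*exp(294^(1/3)*c/21)


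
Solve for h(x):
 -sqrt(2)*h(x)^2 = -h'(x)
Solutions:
 h(x) = -1/(C1 + sqrt(2)*x)


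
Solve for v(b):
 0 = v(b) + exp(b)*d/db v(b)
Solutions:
 v(b) = C1*exp(exp(-b))


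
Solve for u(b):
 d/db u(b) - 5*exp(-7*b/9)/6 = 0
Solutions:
 u(b) = C1 - 15*exp(-7*b/9)/14


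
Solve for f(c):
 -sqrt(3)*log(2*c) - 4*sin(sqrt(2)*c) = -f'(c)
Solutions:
 f(c) = C1 + sqrt(3)*c*(log(c) - 1) + sqrt(3)*c*log(2) - 2*sqrt(2)*cos(sqrt(2)*c)


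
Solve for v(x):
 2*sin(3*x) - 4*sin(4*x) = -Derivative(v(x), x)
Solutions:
 v(x) = C1 + 2*cos(3*x)/3 - cos(4*x)


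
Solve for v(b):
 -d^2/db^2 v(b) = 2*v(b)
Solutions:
 v(b) = C1*sin(sqrt(2)*b) + C2*cos(sqrt(2)*b)


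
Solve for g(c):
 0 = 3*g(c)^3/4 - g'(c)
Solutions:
 g(c) = -sqrt(2)*sqrt(-1/(C1 + 3*c))
 g(c) = sqrt(2)*sqrt(-1/(C1 + 3*c))


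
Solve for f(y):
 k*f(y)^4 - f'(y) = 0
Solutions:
 f(y) = (-1/(C1 + 3*k*y))^(1/3)
 f(y) = (-1/(C1 + k*y))^(1/3)*(-3^(2/3) - 3*3^(1/6)*I)/6
 f(y) = (-1/(C1 + k*y))^(1/3)*(-3^(2/3) + 3*3^(1/6)*I)/6


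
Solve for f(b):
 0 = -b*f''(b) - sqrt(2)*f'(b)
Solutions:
 f(b) = C1 + C2*b^(1 - sqrt(2))


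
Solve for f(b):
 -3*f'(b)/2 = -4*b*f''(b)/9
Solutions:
 f(b) = C1 + C2*b^(35/8)


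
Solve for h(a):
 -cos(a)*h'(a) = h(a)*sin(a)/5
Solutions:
 h(a) = C1*cos(a)^(1/5)


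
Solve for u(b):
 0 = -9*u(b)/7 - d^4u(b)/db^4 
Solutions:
 u(b) = (C1*sin(sqrt(6)*7^(3/4)*b/14) + C2*cos(sqrt(6)*7^(3/4)*b/14))*exp(-sqrt(6)*7^(3/4)*b/14) + (C3*sin(sqrt(6)*7^(3/4)*b/14) + C4*cos(sqrt(6)*7^(3/4)*b/14))*exp(sqrt(6)*7^(3/4)*b/14)


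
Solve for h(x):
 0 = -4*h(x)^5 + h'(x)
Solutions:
 h(x) = -(-1/(C1 + 16*x))^(1/4)
 h(x) = (-1/(C1 + 16*x))^(1/4)
 h(x) = -I*(-1/(C1 + 16*x))^(1/4)
 h(x) = I*(-1/(C1 + 16*x))^(1/4)


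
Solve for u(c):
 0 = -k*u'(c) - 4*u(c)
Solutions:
 u(c) = C1*exp(-4*c/k)


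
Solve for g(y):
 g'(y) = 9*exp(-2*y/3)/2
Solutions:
 g(y) = C1 - 27*exp(-2*y/3)/4


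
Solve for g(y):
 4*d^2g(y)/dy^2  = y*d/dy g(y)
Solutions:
 g(y) = C1 + C2*erfi(sqrt(2)*y/4)


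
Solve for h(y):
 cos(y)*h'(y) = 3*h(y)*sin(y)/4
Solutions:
 h(y) = C1/cos(y)^(3/4)


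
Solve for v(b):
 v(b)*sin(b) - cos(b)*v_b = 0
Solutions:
 v(b) = C1/cos(b)


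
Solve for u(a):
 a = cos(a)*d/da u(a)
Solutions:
 u(a) = C1 + Integral(a/cos(a), a)


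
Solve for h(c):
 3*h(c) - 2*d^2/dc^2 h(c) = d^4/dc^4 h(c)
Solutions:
 h(c) = C1*exp(-c) + C2*exp(c) + C3*sin(sqrt(3)*c) + C4*cos(sqrt(3)*c)


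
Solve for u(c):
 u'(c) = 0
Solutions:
 u(c) = C1


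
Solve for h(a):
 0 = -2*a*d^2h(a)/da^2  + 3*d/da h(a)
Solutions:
 h(a) = C1 + C2*a^(5/2)


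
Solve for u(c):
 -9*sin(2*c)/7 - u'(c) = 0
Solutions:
 u(c) = C1 + 9*cos(2*c)/14


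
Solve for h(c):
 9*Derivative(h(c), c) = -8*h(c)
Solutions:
 h(c) = C1*exp(-8*c/9)


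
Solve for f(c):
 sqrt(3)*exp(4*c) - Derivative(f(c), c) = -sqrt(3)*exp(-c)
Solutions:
 f(c) = C1 + sqrt(3)*exp(4*c)/4 - sqrt(3)*exp(-c)


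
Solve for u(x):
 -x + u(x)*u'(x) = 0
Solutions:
 u(x) = -sqrt(C1 + x^2)
 u(x) = sqrt(C1 + x^2)


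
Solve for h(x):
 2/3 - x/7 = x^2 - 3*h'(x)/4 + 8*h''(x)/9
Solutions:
 h(x) = C1 + C2*exp(27*x/32) + 4*x^3/9 + 950*x^2/567 + 47192*x/15309


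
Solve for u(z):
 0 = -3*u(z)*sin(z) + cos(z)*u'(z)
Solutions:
 u(z) = C1/cos(z)^3


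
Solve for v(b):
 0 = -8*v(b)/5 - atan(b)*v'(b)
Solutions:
 v(b) = C1*exp(-8*Integral(1/atan(b), b)/5)


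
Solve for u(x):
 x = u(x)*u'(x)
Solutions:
 u(x) = -sqrt(C1 + x^2)
 u(x) = sqrt(C1 + x^2)


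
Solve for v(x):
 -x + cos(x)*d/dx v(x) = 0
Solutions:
 v(x) = C1 + Integral(x/cos(x), x)


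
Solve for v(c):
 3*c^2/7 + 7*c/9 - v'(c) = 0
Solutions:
 v(c) = C1 + c^3/7 + 7*c^2/18


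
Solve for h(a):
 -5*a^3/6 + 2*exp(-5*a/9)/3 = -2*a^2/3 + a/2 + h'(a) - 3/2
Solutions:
 h(a) = C1 - 5*a^4/24 + 2*a^3/9 - a^2/4 + 3*a/2 - 6*exp(-5*a/9)/5


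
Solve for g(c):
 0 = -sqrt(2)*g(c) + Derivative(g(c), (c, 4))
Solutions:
 g(c) = C1*exp(-2^(1/8)*c) + C2*exp(2^(1/8)*c) + C3*sin(2^(1/8)*c) + C4*cos(2^(1/8)*c)


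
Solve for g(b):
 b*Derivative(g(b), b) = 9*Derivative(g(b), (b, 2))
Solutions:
 g(b) = C1 + C2*erfi(sqrt(2)*b/6)


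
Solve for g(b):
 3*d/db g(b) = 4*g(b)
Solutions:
 g(b) = C1*exp(4*b/3)


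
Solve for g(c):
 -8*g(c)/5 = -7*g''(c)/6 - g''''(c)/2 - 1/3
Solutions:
 g(c) = C1*exp(-sqrt(30)*c*sqrt(-35 + sqrt(4105))/30) + C2*exp(sqrt(30)*c*sqrt(-35 + sqrt(4105))/30) + C3*sin(sqrt(30)*c*sqrt(35 + sqrt(4105))/30) + C4*cos(sqrt(30)*c*sqrt(35 + sqrt(4105))/30) + 5/24


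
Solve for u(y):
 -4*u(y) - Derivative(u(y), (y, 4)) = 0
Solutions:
 u(y) = (C1*sin(y) + C2*cos(y))*exp(-y) + (C3*sin(y) + C4*cos(y))*exp(y)


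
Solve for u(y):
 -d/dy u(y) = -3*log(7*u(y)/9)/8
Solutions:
 8*Integral(1/(-log(_y) - log(7) + 2*log(3)), (_y, u(y)))/3 = C1 - y


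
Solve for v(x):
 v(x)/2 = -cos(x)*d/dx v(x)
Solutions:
 v(x) = C1*(sin(x) - 1)^(1/4)/(sin(x) + 1)^(1/4)


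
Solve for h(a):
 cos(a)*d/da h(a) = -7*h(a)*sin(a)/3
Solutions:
 h(a) = C1*cos(a)^(7/3)


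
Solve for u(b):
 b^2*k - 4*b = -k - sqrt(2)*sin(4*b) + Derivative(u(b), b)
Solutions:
 u(b) = C1 + b^3*k/3 - 2*b^2 + b*k - sqrt(2)*cos(4*b)/4


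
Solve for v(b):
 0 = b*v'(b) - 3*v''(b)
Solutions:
 v(b) = C1 + C2*erfi(sqrt(6)*b/6)


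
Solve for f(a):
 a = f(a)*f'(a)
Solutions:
 f(a) = -sqrt(C1 + a^2)
 f(a) = sqrt(C1 + a^2)


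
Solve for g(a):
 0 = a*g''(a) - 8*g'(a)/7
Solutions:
 g(a) = C1 + C2*a^(15/7)


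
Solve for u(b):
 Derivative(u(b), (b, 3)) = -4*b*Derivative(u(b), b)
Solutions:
 u(b) = C1 + Integral(C2*airyai(-2^(2/3)*b) + C3*airybi(-2^(2/3)*b), b)


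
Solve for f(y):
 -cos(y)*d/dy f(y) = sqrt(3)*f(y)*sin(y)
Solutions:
 f(y) = C1*cos(y)^(sqrt(3))


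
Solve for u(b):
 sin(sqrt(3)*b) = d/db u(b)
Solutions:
 u(b) = C1 - sqrt(3)*cos(sqrt(3)*b)/3


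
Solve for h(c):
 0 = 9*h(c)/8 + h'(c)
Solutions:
 h(c) = C1*exp(-9*c/8)


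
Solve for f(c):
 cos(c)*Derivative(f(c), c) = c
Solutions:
 f(c) = C1 + Integral(c/cos(c), c)


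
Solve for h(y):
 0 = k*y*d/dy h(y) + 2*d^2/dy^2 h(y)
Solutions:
 h(y) = Piecewise((-sqrt(pi)*C1*erf(sqrt(k)*y/2)/sqrt(k) - C2, (k > 0) | (k < 0)), (-C1*y - C2, True))


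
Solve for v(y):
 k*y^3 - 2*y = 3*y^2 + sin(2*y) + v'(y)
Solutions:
 v(y) = C1 + k*y^4/4 - y^3 - y^2 + cos(2*y)/2


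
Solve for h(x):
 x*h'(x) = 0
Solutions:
 h(x) = C1


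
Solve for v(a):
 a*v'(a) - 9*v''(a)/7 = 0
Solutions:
 v(a) = C1 + C2*erfi(sqrt(14)*a/6)


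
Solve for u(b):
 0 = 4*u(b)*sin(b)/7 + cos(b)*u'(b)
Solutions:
 u(b) = C1*cos(b)^(4/7)


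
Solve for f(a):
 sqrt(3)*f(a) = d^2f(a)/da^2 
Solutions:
 f(a) = C1*exp(-3^(1/4)*a) + C2*exp(3^(1/4)*a)


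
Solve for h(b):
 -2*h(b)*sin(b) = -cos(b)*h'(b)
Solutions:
 h(b) = C1/cos(b)^2


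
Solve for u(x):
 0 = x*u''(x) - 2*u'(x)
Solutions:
 u(x) = C1 + C2*x^3


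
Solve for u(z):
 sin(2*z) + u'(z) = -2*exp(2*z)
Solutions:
 u(z) = C1 - exp(2*z) + cos(2*z)/2


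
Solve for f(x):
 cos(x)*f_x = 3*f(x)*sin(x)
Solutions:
 f(x) = C1/cos(x)^3


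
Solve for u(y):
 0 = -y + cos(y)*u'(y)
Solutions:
 u(y) = C1 + Integral(y/cos(y), y)


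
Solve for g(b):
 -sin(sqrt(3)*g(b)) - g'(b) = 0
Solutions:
 g(b) = sqrt(3)*(-acos((-exp(2*sqrt(3)*C1) - exp(2*sqrt(3)*b))/(exp(2*sqrt(3)*C1) - exp(2*sqrt(3)*b))) + 2*pi)/3
 g(b) = sqrt(3)*acos((-exp(2*sqrt(3)*C1) - exp(2*sqrt(3)*b))/(exp(2*sqrt(3)*C1) - exp(2*sqrt(3)*b)))/3


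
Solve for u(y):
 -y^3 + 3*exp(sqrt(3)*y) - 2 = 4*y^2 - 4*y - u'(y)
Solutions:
 u(y) = C1 + y^4/4 + 4*y^3/3 - 2*y^2 + 2*y - sqrt(3)*exp(sqrt(3)*y)


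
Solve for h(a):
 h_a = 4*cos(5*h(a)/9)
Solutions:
 -4*a - 9*log(sin(5*h(a)/9) - 1)/10 + 9*log(sin(5*h(a)/9) + 1)/10 = C1


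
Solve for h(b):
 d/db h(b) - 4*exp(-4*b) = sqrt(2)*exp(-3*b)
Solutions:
 h(b) = C1 - sqrt(2)*exp(-3*b)/3 - exp(-4*b)


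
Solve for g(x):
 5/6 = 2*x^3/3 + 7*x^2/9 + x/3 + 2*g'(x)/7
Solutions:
 g(x) = C1 - 7*x^4/12 - 49*x^3/54 - 7*x^2/12 + 35*x/12


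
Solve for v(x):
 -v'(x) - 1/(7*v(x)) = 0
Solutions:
 v(x) = -sqrt(C1 - 14*x)/7
 v(x) = sqrt(C1 - 14*x)/7


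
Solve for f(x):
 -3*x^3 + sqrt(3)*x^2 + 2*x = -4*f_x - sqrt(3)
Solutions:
 f(x) = C1 + 3*x^4/16 - sqrt(3)*x^3/12 - x^2/4 - sqrt(3)*x/4


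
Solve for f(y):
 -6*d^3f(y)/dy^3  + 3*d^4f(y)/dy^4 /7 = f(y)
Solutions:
 f(y) = C1*exp(y*(7 - sqrt(Abs(-2*14^(2/3)/(3*(-441 + sqrt(194593))^(1/3)) + 14^(1/3)*(-441 + sqrt(194593))^(1/3)/3 + 49)))/2)*sin(y*sqrt(Abs(-686/sqrt(Abs(-2*14^(2/3)/(3*(-441 + sqrt(194593))^(1/3)) + 14^(1/3)*(-441 + sqrt(194593))^(1/3)/3 + 49)) - 14^(1/3)*(-441 + sqrt(194593))^(1/3)/3 + 2*14^(2/3)/(3*(-441 + sqrt(194593))^(1/3)) + 98))/2) + C2*exp(y*(7 - sqrt(Abs(-2*14^(2/3)/(3*(-441 + sqrt(194593))^(1/3)) + 14^(1/3)*(-441 + sqrt(194593))^(1/3)/3 + 49)))/2)*cos(y*sqrt(-98 - 2*14^(2/3)/(3*(-441 + sqrt(194593))^(1/3)) + 14^(1/3)*(-441 + sqrt(194593))^(1/3)/3 + 686/sqrt(Abs(-2*14^(2/3)/(3*(-441 + sqrt(194593))^(1/3)) + 14^(1/3)*(-441 + sqrt(194593))^(1/3)/3 + 49)))/2) + C3*exp(y*(-sqrt(-14^(1/3)*(-441 + sqrt(194593))^(1/3)/3 + 2*14^(2/3)/(3*(-441 + sqrt(194593))^(1/3)) + 98 + 686/sqrt(Abs(-2*14^(2/3)/(3*(-441 + sqrt(194593))^(1/3)) + 14^(1/3)*(-441 + sqrt(194593))^(1/3)/3 + 49))) + sqrt(Abs(-2*14^(2/3)/(3*(-441 + sqrt(194593))^(1/3)) + 14^(1/3)*(-441 + sqrt(194593))^(1/3)/3 + 49)) + 7)/2) + C4*exp(y*(sqrt(Abs(-2*14^(2/3)/(3*(-441 + sqrt(194593))^(1/3)) + 14^(1/3)*(-441 + sqrt(194593))^(1/3)/3 + 49)) + 7 + sqrt(-14^(1/3)*(-441 + sqrt(194593))^(1/3)/3 + 2*14^(2/3)/(3*(-441 + sqrt(194593))^(1/3)) + 98 + 686/sqrt(Abs(-2*14^(2/3)/(3*(-441 + sqrt(194593))^(1/3)) + 14^(1/3)*(-441 + sqrt(194593))^(1/3)/3 + 49))))/2)


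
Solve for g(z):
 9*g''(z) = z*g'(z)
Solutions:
 g(z) = C1 + C2*erfi(sqrt(2)*z/6)


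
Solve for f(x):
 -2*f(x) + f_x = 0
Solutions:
 f(x) = C1*exp(2*x)


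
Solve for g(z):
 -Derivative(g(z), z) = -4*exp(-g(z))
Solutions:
 g(z) = log(C1 + 4*z)


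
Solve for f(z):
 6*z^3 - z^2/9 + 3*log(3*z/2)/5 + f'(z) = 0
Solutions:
 f(z) = C1 - 3*z^4/2 + z^3/27 - 3*z*log(z)/5 - 3*z*log(3)/5 + 3*z*log(2)/5 + 3*z/5


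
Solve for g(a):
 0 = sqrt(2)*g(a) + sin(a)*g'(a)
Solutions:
 g(a) = C1*(cos(a) + 1)^(sqrt(2)/2)/(cos(a) - 1)^(sqrt(2)/2)


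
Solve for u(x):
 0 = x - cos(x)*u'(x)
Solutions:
 u(x) = C1 + Integral(x/cos(x), x)


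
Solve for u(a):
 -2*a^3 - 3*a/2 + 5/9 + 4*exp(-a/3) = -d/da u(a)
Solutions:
 u(a) = C1 + a^4/2 + 3*a^2/4 - 5*a/9 + 12*exp(-a/3)


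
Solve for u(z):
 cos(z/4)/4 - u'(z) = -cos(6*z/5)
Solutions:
 u(z) = C1 + sin(z/4) + 5*sin(6*z/5)/6


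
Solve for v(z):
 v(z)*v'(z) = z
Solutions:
 v(z) = -sqrt(C1 + z^2)
 v(z) = sqrt(C1 + z^2)


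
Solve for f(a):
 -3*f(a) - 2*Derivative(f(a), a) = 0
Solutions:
 f(a) = C1*exp(-3*a/2)


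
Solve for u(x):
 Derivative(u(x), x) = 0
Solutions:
 u(x) = C1


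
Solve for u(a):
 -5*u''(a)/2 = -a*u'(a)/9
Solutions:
 u(a) = C1 + C2*erfi(sqrt(5)*a/15)


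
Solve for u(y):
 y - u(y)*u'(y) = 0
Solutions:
 u(y) = -sqrt(C1 + y^2)
 u(y) = sqrt(C1 + y^2)


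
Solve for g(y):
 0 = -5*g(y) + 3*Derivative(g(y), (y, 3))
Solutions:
 g(y) = C3*exp(3^(2/3)*5^(1/3)*y/3) + (C1*sin(3^(1/6)*5^(1/3)*y/2) + C2*cos(3^(1/6)*5^(1/3)*y/2))*exp(-3^(2/3)*5^(1/3)*y/6)


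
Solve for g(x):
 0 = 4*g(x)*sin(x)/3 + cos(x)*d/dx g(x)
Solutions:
 g(x) = C1*cos(x)^(4/3)


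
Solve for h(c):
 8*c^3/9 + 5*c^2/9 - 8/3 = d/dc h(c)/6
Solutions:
 h(c) = C1 + 4*c^4/3 + 10*c^3/9 - 16*c


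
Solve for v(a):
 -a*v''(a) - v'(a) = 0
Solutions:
 v(a) = C1 + C2*log(a)


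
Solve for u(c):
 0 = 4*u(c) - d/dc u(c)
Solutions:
 u(c) = C1*exp(4*c)


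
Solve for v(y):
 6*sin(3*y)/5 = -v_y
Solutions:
 v(y) = C1 + 2*cos(3*y)/5


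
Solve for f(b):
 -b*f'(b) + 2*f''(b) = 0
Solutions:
 f(b) = C1 + C2*erfi(b/2)


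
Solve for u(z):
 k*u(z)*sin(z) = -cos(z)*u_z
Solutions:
 u(z) = C1*exp(k*log(cos(z)))


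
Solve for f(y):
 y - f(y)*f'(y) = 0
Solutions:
 f(y) = -sqrt(C1 + y^2)
 f(y) = sqrt(C1 + y^2)


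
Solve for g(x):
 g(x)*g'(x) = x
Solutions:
 g(x) = -sqrt(C1 + x^2)
 g(x) = sqrt(C1 + x^2)


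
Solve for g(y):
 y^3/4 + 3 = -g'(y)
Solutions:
 g(y) = C1 - y^4/16 - 3*y


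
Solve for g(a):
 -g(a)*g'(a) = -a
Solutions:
 g(a) = -sqrt(C1 + a^2)
 g(a) = sqrt(C1 + a^2)


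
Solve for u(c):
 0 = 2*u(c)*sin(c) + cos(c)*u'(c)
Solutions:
 u(c) = C1*cos(c)^2


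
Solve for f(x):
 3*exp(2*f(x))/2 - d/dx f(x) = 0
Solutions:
 f(x) = log(-sqrt(-1/(C1 + 3*x)))
 f(x) = log(-1/(C1 + 3*x))/2


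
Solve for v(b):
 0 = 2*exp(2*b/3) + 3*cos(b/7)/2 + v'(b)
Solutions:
 v(b) = C1 - 3*exp(2*b/3) - 21*sin(b/7)/2


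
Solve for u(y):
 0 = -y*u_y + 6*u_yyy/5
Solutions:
 u(y) = C1 + Integral(C2*airyai(5^(1/3)*6^(2/3)*y/6) + C3*airybi(5^(1/3)*6^(2/3)*y/6), y)


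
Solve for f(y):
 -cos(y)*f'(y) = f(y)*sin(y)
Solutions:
 f(y) = C1*cos(y)


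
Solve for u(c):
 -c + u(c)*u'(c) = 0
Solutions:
 u(c) = -sqrt(C1 + c^2)
 u(c) = sqrt(C1 + c^2)


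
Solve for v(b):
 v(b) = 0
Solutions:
 v(b) = 0


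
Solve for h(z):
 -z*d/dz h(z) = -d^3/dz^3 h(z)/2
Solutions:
 h(z) = C1 + Integral(C2*airyai(2^(1/3)*z) + C3*airybi(2^(1/3)*z), z)


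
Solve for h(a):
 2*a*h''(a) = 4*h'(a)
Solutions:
 h(a) = C1 + C2*a^3


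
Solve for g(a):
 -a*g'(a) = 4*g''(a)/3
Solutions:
 g(a) = C1 + C2*erf(sqrt(6)*a/4)


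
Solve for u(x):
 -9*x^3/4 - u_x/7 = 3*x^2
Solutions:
 u(x) = C1 - 63*x^4/16 - 7*x^3


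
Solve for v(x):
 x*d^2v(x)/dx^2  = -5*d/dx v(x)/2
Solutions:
 v(x) = C1 + C2/x^(3/2)


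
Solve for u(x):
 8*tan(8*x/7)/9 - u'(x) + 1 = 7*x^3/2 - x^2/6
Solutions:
 u(x) = C1 - 7*x^4/8 + x^3/18 + x - 7*log(cos(8*x/7))/9


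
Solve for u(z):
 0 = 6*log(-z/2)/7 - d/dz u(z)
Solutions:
 u(z) = C1 + 6*z*log(-z)/7 + 6*z*(-1 - log(2))/7


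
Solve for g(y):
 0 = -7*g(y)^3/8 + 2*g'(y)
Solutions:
 g(y) = -2*sqrt(2)*sqrt(-1/(C1 + 7*y))
 g(y) = 2*sqrt(2)*sqrt(-1/(C1 + 7*y))


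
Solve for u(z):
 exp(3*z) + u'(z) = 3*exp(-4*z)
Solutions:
 u(z) = C1 - exp(3*z)/3 - 3*exp(-4*z)/4


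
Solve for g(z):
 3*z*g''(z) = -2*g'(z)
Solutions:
 g(z) = C1 + C2*z^(1/3)


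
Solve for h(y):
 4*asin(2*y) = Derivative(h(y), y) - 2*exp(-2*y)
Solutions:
 h(y) = C1 + 4*y*asin(2*y) + 2*sqrt(1 - 4*y^2) - exp(-2*y)


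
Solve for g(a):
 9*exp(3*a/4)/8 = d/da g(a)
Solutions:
 g(a) = C1 + 3*exp(3*a/4)/2


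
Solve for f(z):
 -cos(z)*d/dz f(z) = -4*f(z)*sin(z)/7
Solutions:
 f(z) = C1/cos(z)^(4/7)


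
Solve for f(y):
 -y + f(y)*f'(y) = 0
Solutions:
 f(y) = -sqrt(C1 + y^2)
 f(y) = sqrt(C1 + y^2)


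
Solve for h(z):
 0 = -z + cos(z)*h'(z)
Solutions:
 h(z) = C1 + Integral(z/cos(z), z)


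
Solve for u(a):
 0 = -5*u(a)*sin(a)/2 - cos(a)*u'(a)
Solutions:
 u(a) = C1*cos(a)^(5/2)


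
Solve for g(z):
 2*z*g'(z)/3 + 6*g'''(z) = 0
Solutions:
 g(z) = C1 + Integral(C2*airyai(-3^(1/3)*z/3) + C3*airybi(-3^(1/3)*z/3), z)


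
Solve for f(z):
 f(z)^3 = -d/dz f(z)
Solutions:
 f(z) = -sqrt(2)*sqrt(-1/(C1 - z))/2
 f(z) = sqrt(2)*sqrt(-1/(C1 - z))/2


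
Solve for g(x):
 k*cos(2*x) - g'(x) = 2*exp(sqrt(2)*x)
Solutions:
 g(x) = C1 + k*sin(2*x)/2 - sqrt(2)*exp(sqrt(2)*x)


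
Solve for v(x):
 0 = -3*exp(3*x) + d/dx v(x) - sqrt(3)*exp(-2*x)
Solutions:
 v(x) = C1 + exp(3*x) - sqrt(3)*exp(-2*x)/2


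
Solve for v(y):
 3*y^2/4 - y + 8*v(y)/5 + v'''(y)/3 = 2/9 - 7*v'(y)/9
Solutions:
 v(y) = C1*exp(5^(1/3)*y*(-35/(324 + sqrt(113551))^(1/3) + 5^(1/3)*(324 + sqrt(113551))^(1/3))/30)*sin(sqrt(3)*5^(1/3)*y*(35/(324 + sqrt(113551))^(1/3) + 5^(1/3)*(324 + sqrt(113551))^(1/3))/30) + C2*exp(5^(1/3)*y*(-35/(324 + sqrt(113551))^(1/3) + 5^(1/3)*(324 + sqrt(113551))^(1/3))/30)*cos(sqrt(3)*5^(1/3)*y*(35/(324 + sqrt(113551))^(1/3) + 5^(1/3)*(324 + sqrt(113551))^(1/3))/30) + C3*exp(-5^(1/3)*y*(-35/(324 + sqrt(113551))^(1/3) + 5^(1/3)*(324 + sqrt(113551))^(1/3))/15) - 15*y^2/32 + 415*y/384 - 10685/27648


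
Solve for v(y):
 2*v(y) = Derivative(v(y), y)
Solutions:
 v(y) = C1*exp(2*y)


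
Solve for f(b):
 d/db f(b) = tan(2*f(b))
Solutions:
 f(b) = -asin(C1*exp(2*b))/2 + pi/2
 f(b) = asin(C1*exp(2*b))/2


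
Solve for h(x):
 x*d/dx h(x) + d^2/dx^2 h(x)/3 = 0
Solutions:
 h(x) = C1 + C2*erf(sqrt(6)*x/2)


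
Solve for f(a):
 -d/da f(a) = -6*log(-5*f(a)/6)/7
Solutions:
 -7*Integral(1/(log(-_y) - log(6) + log(5)), (_y, f(a)))/6 = C1 - a


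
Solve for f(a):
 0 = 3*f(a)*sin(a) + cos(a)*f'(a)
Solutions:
 f(a) = C1*cos(a)^3


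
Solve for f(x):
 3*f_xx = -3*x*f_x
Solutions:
 f(x) = C1 + C2*erf(sqrt(2)*x/2)


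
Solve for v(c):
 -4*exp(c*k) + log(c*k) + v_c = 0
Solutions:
 v(c) = C1 - c*log(c*k) + c + Piecewise((4*exp(c*k)/k, Ne(k, 0)), (4*c, True))


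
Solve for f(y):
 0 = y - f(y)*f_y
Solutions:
 f(y) = -sqrt(C1 + y^2)
 f(y) = sqrt(C1 + y^2)


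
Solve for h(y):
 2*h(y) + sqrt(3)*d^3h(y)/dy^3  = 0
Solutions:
 h(y) = C3*exp(-2^(1/3)*3^(5/6)*y/3) + (C1*sin(6^(1/3)*y/2) + C2*cos(6^(1/3)*y/2))*exp(2^(1/3)*3^(5/6)*y/6)


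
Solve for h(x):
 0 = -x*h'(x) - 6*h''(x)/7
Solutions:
 h(x) = C1 + C2*erf(sqrt(21)*x/6)


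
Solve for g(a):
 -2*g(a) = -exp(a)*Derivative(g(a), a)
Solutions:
 g(a) = C1*exp(-2*exp(-a))


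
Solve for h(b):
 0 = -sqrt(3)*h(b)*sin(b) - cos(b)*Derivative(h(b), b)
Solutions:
 h(b) = C1*cos(b)^(sqrt(3))


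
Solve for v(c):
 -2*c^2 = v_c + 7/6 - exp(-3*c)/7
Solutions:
 v(c) = C1 - 2*c^3/3 - 7*c/6 - exp(-3*c)/21


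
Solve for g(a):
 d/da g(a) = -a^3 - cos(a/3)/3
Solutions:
 g(a) = C1 - a^4/4 - sin(a/3)


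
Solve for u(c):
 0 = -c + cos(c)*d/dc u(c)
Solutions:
 u(c) = C1 + Integral(c/cos(c), c)


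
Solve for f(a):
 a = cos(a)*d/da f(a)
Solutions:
 f(a) = C1 + Integral(a/cos(a), a)


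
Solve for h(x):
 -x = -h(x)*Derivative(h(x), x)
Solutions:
 h(x) = -sqrt(C1 + x^2)
 h(x) = sqrt(C1 + x^2)


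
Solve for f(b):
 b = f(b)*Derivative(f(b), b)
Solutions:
 f(b) = -sqrt(C1 + b^2)
 f(b) = sqrt(C1 + b^2)


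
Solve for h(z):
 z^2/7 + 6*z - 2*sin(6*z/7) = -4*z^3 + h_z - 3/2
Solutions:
 h(z) = C1 + z^4 + z^3/21 + 3*z^2 + 3*z/2 + 7*cos(6*z/7)/3


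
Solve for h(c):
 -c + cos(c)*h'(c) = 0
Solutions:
 h(c) = C1 + Integral(c/cos(c), c)


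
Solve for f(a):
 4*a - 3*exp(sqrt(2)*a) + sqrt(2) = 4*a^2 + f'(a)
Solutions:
 f(a) = C1 - 4*a^3/3 + 2*a^2 + sqrt(2)*a - 3*sqrt(2)*exp(sqrt(2)*a)/2


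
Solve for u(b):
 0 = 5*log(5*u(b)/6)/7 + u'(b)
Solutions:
 7*Integral(1/(log(_y) - log(6) + log(5)), (_y, u(b)))/5 = C1 - b


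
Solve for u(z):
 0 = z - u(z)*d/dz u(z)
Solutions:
 u(z) = -sqrt(C1 + z^2)
 u(z) = sqrt(C1 + z^2)


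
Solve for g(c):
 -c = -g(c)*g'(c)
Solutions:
 g(c) = -sqrt(C1 + c^2)
 g(c) = sqrt(C1 + c^2)


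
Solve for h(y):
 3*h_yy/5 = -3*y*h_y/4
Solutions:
 h(y) = C1 + C2*erf(sqrt(10)*y/4)


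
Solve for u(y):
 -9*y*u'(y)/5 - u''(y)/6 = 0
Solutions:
 u(y) = C1 + C2*erf(3*sqrt(15)*y/5)


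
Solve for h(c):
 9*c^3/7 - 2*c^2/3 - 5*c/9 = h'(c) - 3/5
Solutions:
 h(c) = C1 + 9*c^4/28 - 2*c^3/9 - 5*c^2/18 + 3*c/5


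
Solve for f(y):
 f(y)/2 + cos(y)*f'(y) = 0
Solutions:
 f(y) = C1*(sin(y) - 1)^(1/4)/(sin(y) + 1)^(1/4)


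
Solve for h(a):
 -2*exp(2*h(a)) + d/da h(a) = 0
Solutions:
 h(a) = log(-sqrt(-1/(C1 + 2*a))) - log(2)/2
 h(a) = log(-1/(C1 + 2*a))/2 - log(2)/2


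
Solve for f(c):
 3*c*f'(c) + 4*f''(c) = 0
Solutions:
 f(c) = C1 + C2*erf(sqrt(6)*c/4)


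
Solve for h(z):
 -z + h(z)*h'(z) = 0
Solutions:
 h(z) = -sqrt(C1 + z^2)
 h(z) = sqrt(C1 + z^2)


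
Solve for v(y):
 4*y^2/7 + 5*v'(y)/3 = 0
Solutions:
 v(y) = C1 - 4*y^3/35


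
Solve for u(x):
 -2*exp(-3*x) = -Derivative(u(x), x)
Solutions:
 u(x) = C1 - 2*exp(-3*x)/3


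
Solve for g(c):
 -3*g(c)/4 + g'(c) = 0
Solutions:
 g(c) = C1*exp(3*c/4)


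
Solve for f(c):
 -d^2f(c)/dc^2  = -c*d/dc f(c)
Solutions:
 f(c) = C1 + C2*erfi(sqrt(2)*c/2)


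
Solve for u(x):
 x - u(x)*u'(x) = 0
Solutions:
 u(x) = -sqrt(C1 + x^2)
 u(x) = sqrt(C1 + x^2)


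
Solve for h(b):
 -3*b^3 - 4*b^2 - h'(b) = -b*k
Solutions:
 h(b) = C1 - 3*b^4/4 - 4*b^3/3 + b^2*k/2


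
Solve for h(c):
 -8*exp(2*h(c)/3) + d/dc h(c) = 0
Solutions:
 h(c) = 3*log(-sqrt(-1/(C1 + 8*c))) - 3*log(2) + 3*log(6)/2
 h(c) = 3*log(-1/(C1 + 8*c))/2 - 3*log(2) + 3*log(6)/2


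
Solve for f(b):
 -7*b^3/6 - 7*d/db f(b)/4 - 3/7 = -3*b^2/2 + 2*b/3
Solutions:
 f(b) = C1 - b^4/6 + 2*b^3/7 - 4*b^2/21 - 12*b/49


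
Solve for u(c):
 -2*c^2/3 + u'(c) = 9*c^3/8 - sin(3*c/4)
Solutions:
 u(c) = C1 + 9*c^4/32 + 2*c^3/9 + 4*cos(3*c/4)/3


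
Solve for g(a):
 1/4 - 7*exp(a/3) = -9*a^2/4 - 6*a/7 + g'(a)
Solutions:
 g(a) = C1 + 3*a^3/4 + 3*a^2/7 + a/4 - 21*exp(a/3)


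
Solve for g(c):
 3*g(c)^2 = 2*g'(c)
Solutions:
 g(c) = -2/(C1 + 3*c)


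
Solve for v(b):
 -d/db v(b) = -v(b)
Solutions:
 v(b) = C1*exp(b)


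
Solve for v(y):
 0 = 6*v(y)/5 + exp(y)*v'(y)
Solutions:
 v(y) = C1*exp(6*exp(-y)/5)


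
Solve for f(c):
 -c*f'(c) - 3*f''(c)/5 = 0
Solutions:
 f(c) = C1 + C2*erf(sqrt(30)*c/6)


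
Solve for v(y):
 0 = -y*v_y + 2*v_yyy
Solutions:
 v(y) = C1 + Integral(C2*airyai(2^(2/3)*y/2) + C3*airybi(2^(2/3)*y/2), y)


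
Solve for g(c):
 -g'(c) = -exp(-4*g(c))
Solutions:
 g(c) = log(-I*(C1 + 4*c)^(1/4))
 g(c) = log(I*(C1 + 4*c)^(1/4))
 g(c) = log(-(C1 + 4*c)^(1/4))
 g(c) = log(C1 + 4*c)/4


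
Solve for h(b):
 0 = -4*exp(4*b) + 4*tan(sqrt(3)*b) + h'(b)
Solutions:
 h(b) = C1 + exp(4*b) + 4*sqrt(3)*log(cos(sqrt(3)*b))/3


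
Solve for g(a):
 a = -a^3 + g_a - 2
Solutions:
 g(a) = C1 + a^4/4 + a^2/2 + 2*a


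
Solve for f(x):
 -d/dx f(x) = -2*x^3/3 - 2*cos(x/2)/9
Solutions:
 f(x) = C1 + x^4/6 + 4*sin(x/2)/9


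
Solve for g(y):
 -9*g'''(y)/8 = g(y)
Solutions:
 g(y) = C3*exp(-2*3^(1/3)*y/3) + (C1*sin(3^(5/6)*y/3) + C2*cos(3^(5/6)*y/3))*exp(3^(1/3)*y/3)


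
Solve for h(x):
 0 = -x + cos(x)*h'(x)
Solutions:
 h(x) = C1 + Integral(x/cos(x), x)


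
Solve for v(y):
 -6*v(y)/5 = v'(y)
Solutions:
 v(y) = C1*exp(-6*y/5)


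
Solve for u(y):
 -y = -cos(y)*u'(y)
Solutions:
 u(y) = C1 + Integral(y/cos(y), y)


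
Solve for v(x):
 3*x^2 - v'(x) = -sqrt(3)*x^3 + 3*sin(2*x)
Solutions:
 v(x) = C1 + sqrt(3)*x^4/4 + x^3 + 3*cos(2*x)/2


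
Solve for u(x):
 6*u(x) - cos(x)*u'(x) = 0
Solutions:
 u(x) = C1*(sin(x)^3 + 3*sin(x)^2 + 3*sin(x) + 1)/(sin(x)^3 - 3*sin(x)^2 + 3*sin(x) - 1)


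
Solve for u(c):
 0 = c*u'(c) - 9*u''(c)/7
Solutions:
 u(c) = C1 + C2*erfi(sqrt(14)*c/6)


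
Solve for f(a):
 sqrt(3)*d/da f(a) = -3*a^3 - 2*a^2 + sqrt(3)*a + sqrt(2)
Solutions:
 f(a) = C1 - sqrt(3)*a^4/4 - 2*sqrt(3)*a^3/9 + a^2/2 + sqrt(6)*a/3


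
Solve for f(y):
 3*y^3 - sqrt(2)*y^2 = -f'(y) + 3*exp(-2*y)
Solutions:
 f(y) = C1 - 3*y^4/4 + sqrt(2)*y^3/3 - 3*exp(-2*y)/2


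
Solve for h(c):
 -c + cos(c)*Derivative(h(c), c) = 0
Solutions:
 h(c) = C1 + Integral(c/cos(c), c)
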